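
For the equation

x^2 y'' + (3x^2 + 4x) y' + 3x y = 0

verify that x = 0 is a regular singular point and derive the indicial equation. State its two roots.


Divide by x^2 to reach normal form y'' + P_1(x) y' + P_2(x) y = 0 with P_1(x) = 3 + 4/x and P_2(x) = 3/x.
x = 0 is a singular point because the y'-coefficient 3 + 4/x has a pole at x = 0 and the y-coefficient 3/x has a pole at x = 0.
It is a regular singular point because x P_1(x) = p(x) = 3x + 4 and x^2 P_2(x) = q(x) = 3x are polynomials, hence analytic at x = 0.
p(0) = 4,  q(0) = 0.
Indicial equation: r(r-1) + p(0) r + q(0) = 0, i.e. r^2 + (p(0) - 1) r + q(0) = 0, i.e. r^2 + 3 r = 0.
Discriminant: (3)^2 - 4(0) = 9, so r = (-3 ± 3)/2.
Solving: r_1 = 0, r_2 = -3.

indicial: r^2 + 3 r = 0; roots r_1 = 0, r_2 = -3


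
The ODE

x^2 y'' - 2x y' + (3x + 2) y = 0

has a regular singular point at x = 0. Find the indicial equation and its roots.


Divide by x^2 to reach normal form y'' + P_1(x) y' + P_2(x) y = 0 with P_1(x) = -2/x and P_2(x) = 3/x + 2/x^2.
x = 0 is a singular point because the y'-coefficient -2/x has a pole at x = 0 and the y-coefficient 3/x + 2/x^2 has a pole at x = 0.
It is a regular singular point because x P_1(x) = p(x) = -2 and x^2 P_2(x) = q(x) = 3x + 2 are polynomials, hence analytic at x = 0.
p(0) = -2,  q(0) = 2.
Indicial equation: r(r-1) + p(0) r + q(0) = 0, i.e. r^2 + (p(0) - 1) r + q(0) = 0, i.e. r^2 - 3 r + 2 = 0.
Discriminant: (-3)^2 - 4(2) = 1, so r = (3 ± 1)/2.
Solving: r_1 = 2, r_2 = 1.

indicial: r^2 - 3 r + 2 = 0; roots r_1 = 2, r_2 = 1


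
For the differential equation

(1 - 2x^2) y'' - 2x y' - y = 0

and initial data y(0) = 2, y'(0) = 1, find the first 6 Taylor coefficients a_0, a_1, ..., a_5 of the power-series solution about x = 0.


Ansatz: y(x) = sum_{n>=0} a_n x^n, so y'(x) = sum_{n>=1} n a_n x^(n-1) and y''(x) = sum_{n>=2} n(n-1) a_n x^(n-2).
Substitute into P(x) y'' + Q(x) y' + R(x) y = 0 with P(x) = 1 - 2x^2, Q(x) = -2x, R(x) = -1, and match powers of x.
Initial conditions: a_0 = 2, a_1 = 1.
Setting the coefficient of each power of x to zero and solving order by order (substituting the coefficients already found):
  x^0: 2 a_2 - a_0 = 0  ->  2 a_2 = a_0 = 2  ->  a_2 = 1
  x^1: 6 a_3 - 3 a_1 = 0  ->  6 a_3 = 3 a_1 = 3  ->  a_3 = 1/2
  x^2: 12 a_4 - 9 a_2 = 0  ->  12 a_4 = 9 a_2 = 9  ->  a_4 = 3/4
  x^3: 20 a_5 - 19 a_3 = 0  ->  20 a_5 = 19 a_3 = 19/2  ->  a_5 = 19/40
Truncated series: y(x) = 2 + x + x^2 + (1/2) x^3 + (3/4) x^4 + (19/40) x^5 + O(x^6).

a_0 = 2; a_1 = 1; a_2 = 1; a_3 = 1/2; a_4 = 3/4; a_5 = 19/40


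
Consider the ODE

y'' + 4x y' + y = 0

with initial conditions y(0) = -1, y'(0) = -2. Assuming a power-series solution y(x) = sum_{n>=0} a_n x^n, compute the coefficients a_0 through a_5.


Ansatz: y(x) = sum_{n>=0} a_n x^n, so y'(x) = sum_{n>=1} n a_n x^(n-1) and y''(x) = sum_{n>=2} n(n-1) a_n x^(n-2).
Substitute into P(x) y'' + Q(x) y' + R(x) y = 0 with P(x) = 1, Q(x) = 4x, R(x) = 1, and match powers of x.
Initial conditions: a_0 = -1, a_1 = -2.
Setting the coefficient of each power of x to zero and solving order by order (substituting the coefficients already found):
  x^0: 2 a_2 + a_0 = 0  ->  2 a_2 = -a_0 = 1  ->  a_2 = 1/2
  x^1: 6 a_3 + 5 a_1 = 0  ->  6 a_3 = -5 a_1 = 10  ->  a_3 = 5/3
  x^2: 12 a_4 + 9 a_2 = 0  ->  12 a_4 = -9 a_2 = -9/2  ->  a_4 = -3/8
  x^3: 20 a_5 + 13 a_3 = 0  ->  20 a_5 = -13 a_3 = -65/3  ->  a_5 = -13/12
Truncated series: y(x) = -1 - 2 x + (1/2) x^2 + (5/3) x^3 - (3/8) x^4 - (13/12) x^5 + O(x^6).

a_0 = -1; a_1 = -2; a_2 = 1/2; a_3 = 5/3; a_4 = -3/8; a_5 = -13/12


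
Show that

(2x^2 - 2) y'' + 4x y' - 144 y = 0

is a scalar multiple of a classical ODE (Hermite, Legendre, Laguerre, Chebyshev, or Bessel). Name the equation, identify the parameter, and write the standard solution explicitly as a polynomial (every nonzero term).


All three coefficients share the factor -2; dividing through by -2 gives  (1 - x^2) y'' - 2x y' + 72 y = 0.
This matches the Legendre equation (1 - x^2) y'' - 2x y' + n(n+1) y = 0 (note the -2x y' term) with n(n+1) = 72, so n = 8; the polynomial solution is P_8(x).
With y = sum_k a_k x^k, matching x^k gives (k+2)(k+1) a_{k+2} = [k(k+1) - n(n+1)] a_k = (k - 8)(k + 9) a_k. The right side vanishes at k = 8, so the series with the parity of 8 terminates at degree 8.
Standard normalization (P_n(1) = 1): leading coefficient (2n)!/(2^n (n!)^2) = 20922789888000/(256*1625702400) = 6435/128, so a_8 = 6435/128. Work downward with a_k = (k+1)(k+2) a_{k+2} / ((k - 8)(k + 9)):
  a_6 = (7)(8)(6435/128) / ((6 - 8)(6 + 9)) = (45045/16)/(-30) = -3003/32
  a_4 = (5)(6)(-3003/32) / ((4 - 8)(4 + 9)) = (-45045/16)/(-52) = 3465/64
  a_2 = (3)(4)(3465/64) / ((2 - 8)(2 + 9)) = (10395/16)/(-66) = -315/32
  a_0 = (1)(2)(-315/32) / ((0 - 8)(0 + 9)) = (-315/16)/(-72) = 35/128
Hence P_8(x) = 6435 x^8/128 - 3003 x^6/32 + 3465 x^4/64 - 315 x^2/32 + 35/128.

P_8(x); series = 6435 x^8/128 - 3003 x^6/32 + 3465 x^4/64 - 315 x^2/32 + 35/128


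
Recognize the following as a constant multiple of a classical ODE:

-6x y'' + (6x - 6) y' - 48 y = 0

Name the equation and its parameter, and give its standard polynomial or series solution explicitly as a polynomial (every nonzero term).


All three coefficients share the factor -6; dividing through by -6 gives  x y'' + (1 - x) y' + 8 y = 0.
This matches the Laguerre equation x y'' + (1 - x) y' + n y = 0 with n = 8; the polynomial solution is L_8(x).
With y = sum_k a_k x^k, matching x^k gives (k+1)k a_{k+1} + (k+1) a_{k+1} - k a_k + n a_k = 0, i.e. (k+1)^2 a_{k+1} = (k - n) a_k = (k - 8) a_k. The right side vanishes at k = 8, so the series terminates at degree 8.
Standard normalization L_n(0) = 1 gives a_0 = 1. Work upward with a_{k+1} = (k - 8) a_k / (k+1)^2:
  a_1 = (0 - 8)(1) / 1^2 = -8/1 = -8
  a_2 = (1 - 8)(-8) / 2^2 = 56/4 = 14
  a_3 = (2 - 8)(14) / 3^2 = -84/9 = -28/3
  a_4 = (3 - 8)(-28/3) / 4^2 = (140/3)/16 = 35/12
  a_5 = (4 - 8)(35/12) / 5^2 = (-35/3)/25 = -7/15
  a_6 = (5 - 8)(-7/15) / 6^2 = (7/5)/36 = 7/180
  a_7 = (6 - 8)(7/180) / 7^2 = (-7/90)/49 = -1/630
  a_8 = (7 - 8)(-1/630) / 8^2 = (1/630)/64 = 1/40320
Hence L_8(x) = x^8/40320 - x^7/630 + 7 x^6/180 - 7 x^5/15 + 35 x^4/12 - 28 x^3/3 + 14 x^2 - 8 x + 1.

L_8(x); series = x^8/40320 - x^7/630 + 7 x^6/180 - 7 x^5/15 + 35 x^4/12 - 28 x^3/3 + 14 x^2 - 8 x + 1


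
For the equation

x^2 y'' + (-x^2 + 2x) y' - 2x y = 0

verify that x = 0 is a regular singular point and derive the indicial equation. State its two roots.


Divide by x^2 to reach normal form y'' + P_1(x) y' + P_2(x) y = 0 with P_1(x) = -1 + 2/x and P_2(x) = -2/x.
x = 0 is a singular point because the y'-coefficient -1 + 2/x has a pole at x = 0 and the y-coefficient -2/x has a pole at x = 0.
It is a regular singular point because x P_1(x) = p(x) = 2 - x and x^2 P_2(x) = q(x) = -2x are polynomials, hence analytic at x = 0.
p(0) = 2,  q(0) = 0.
Indicial equation: r(r-1) + p(0) r + q(0) = 0, i.e. r^2 + (p(0) - 1) r + q(0) = 0, i.e. r^2 + 1 r = 0.
Discriminant: (1)^2 - 4(0) = 1, so r = (-1 ± 1)/2.
Solving: r_1 = 0, r_2 = -1.

indicial: r^2 + 1 r = 0; roots r_1 = 0, r_2 = -1


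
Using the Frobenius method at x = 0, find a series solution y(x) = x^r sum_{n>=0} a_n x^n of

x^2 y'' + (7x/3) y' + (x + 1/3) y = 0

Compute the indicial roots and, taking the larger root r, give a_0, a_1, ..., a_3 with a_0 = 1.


Write in Frobenius form y'' + (p(x)/x) y' + (q(x)/x^2) y = 0:
  p(x) = 7/3,  q(x) = x + 1/3.
Indicial equation: r(r-1) + (7/3) r + (1/3) = 0 -> roots r_1 = -1/3, r_2 = -1.
Take r = r_1 = -1/3. Let y(x) = x^r sum_{n>=0} a_n x^n with a_0 = 1.
Substitute y = x^r sum a_n x^n and match x^{r+n}. The recurrence is
  D(n) a_n + 1 a_{n-1} = 0,  where D(n) = (r+n)(r+n-1) + (7/3)(r+n) + (1/3).
  a_n = -1 / D(n) * a_{n-1}.
Since the indicial polynomial factors as (r - r_1)(r - r_2), D(n) = (r_1 + n - r_1)(r_1 + n - r_2) = n(n + 2/3).
Evaluating step by step (a_0 = 1):
  n = 1: D(1) = 1(1 + 2/3) = 5/3; numerator = -1(1) = -1; a_1 = (-1)/(5/3) = -3/5
  n = 2: D(2) = 2(2 + 2/3) = 16/3; numerator = -1(-3/5) = 3/5; a_2 = (3/5)/(16/3) = 9/80
  n = 3: D(3) = 3(3 + 2/3) = 11; numerator = -1(9/80) = -9/80; a_3 = (-9/80)/(11) = -9/880

r = -1/3; a_0 = 1; a_1 = -3/5; a_2 = 9/80; a_3 = -9/880


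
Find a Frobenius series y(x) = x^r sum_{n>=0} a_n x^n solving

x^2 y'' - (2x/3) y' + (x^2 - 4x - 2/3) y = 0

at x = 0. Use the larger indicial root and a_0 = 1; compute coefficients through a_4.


Write in Frobenius form y'' + (p(x)/x) y' + (q(x)/x^2) y = 0:
  p(x) = -2/3,  q(x) = x^2 - 4x - 2/3.
Indicial equation: r(r-1) + (-2/3) r + (-2/3) = 0 -> roots r_1 = 2, r_2 = -1/3.
Take r = r_1 = 2. Let y(x) = x^r sum_{n>=0} a_n x^n with a_0 = 1.
Substitute y = x^r sum a_n x^n and match x^{r+n}. The recurrence is
  D(n) a_n - 4 a_{n-1} + 1 a_{n-2} = 0,  where D(n) = (r+n)(r+n-1) + (-2/3)(r+n) + (-2/3).
  a_n = [4 a_{n-1} - 1 a_{n-2}] / D(n).
Since the indicial polynomial factors as (r - r_1)(r - r_2), D(n) = (r_1 + n - r_1)(r_1 + n - r_2) = n(n + 7/3).
Evaluating step by step (a_0 = 1):
  n = 1: D(1) = 1(1 + 7/3) = 10/3; numerator = 4(1) = 4; a_1 = (4)/(10/3) = 6/5
  n = 2: D(2) = 2(2 + 7/3) = 26/3; numerator = 4(6/5) - 1(1) = 19/5; a_2 = (19/5)/(26/3) = 57/130
  n = 3: D(3) = 3(3 + 7/3) = 16; numerator = 4(57/130) - 1(6/5) = 36/65; a_3 = (36/65)/(16) = 9/260
  n = 4: D(4) = 4(4 + 7/3) = 76/3; numerator = 4(9/260) - 1(57/130) = -3/10; a_4 = (-3/10)/(76/3) = -9/760

r = 2; a_0 = 1; a_1 = 6/5; a_2 = 57/130; a_3 = 9/260; a_4 = -9/760


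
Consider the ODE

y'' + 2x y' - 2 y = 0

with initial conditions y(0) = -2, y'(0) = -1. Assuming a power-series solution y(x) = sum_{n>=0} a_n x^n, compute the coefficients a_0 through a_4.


Ansatz: y(x) = sum_{n>=0} a_n x^n, so y'(x) = sum_{n>=1} n a_n x^(n-1) and y''(x) = sum_{n>=2} n(n-1) a_n x^(n-2).
Substitute into P(x) y'' + Q(x) y' + R(x) y = 0 with P(x) = 1, Q(x) = 2x, R(x) = -2, and match powers of x.
Initial conditions: a_0 = -2, a_1 = -1.
Setting the coefficient of each power of x to zero and solving order by order (substituting the coefficients already found):
  x^0: 2 a_2 - 2 a_0 = 0  ->  2 a_2 = 2 a_0 = -4  ->  a_2 = -2
  x^1: 6 a_3 = 0  ->  a_3 = 0
  x^2: 12 a_4 + 2 a_2 = 0  ->  12 a_4 = -2 a_2 = 4  ->  a_4 = 1/3
Truncated series: y(x) = -2 - x - 2 x^2 + (1/3) x^4 + O(x^5).

a_0 = -2; a_1 = -1; a_2 = -2; a_3 = 0; a_4 = 1/3


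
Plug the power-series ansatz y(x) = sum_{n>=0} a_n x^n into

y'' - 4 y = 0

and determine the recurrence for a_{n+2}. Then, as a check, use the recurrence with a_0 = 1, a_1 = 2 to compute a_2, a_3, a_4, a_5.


Substitute y = sum_n a_n x^n into y'' + (const) y = 0.
y''(x) = sum_{n>=0} (n+2)(n+1) a_{n+2} x^n.
The ODE becomes sum_n [(n+2)(n+1) a_{n+2} - 4 a_n] x^n = 0.
Setting each coefficient to zero gives the recurrence:
  (n+2)(n+1) a_{n+2} - 4 a_n = 0,
  a_{n+2} = 4 / ((n+1)(n+2)) a_n.

Check with a_0 = 1, a_1 = 2 (apply the recurrence for n = 0, 1, 2, 3): a_0 = 1, a_1 = 2, a_2 = 2, a_3 = 4/3, a_4 = 2/3, a_5 = 4/15.

a_{n+2} = 4/((n+1)(n+2)) * a_n; check: a_0 = 1, a_1 = 2, a_2 = 2, a_3 = 4/3, a_4 = 2/3, a_5 = 4/15


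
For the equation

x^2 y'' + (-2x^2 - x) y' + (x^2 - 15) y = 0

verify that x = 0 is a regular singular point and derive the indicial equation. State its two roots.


Divide by x^2 to reach normal form y'' + P_1(x) y' + P_2(x) y = 0 with P_1(x) = -2 - 1/x and P_2(x) = 1 - 15/x^2.
x = 0 is a singular point because the y'-coefficient -2 - 1/x has a pole at x = 0 and the y-coefficient 1 - 15/x^2 has a pole at x = 0.
It is a regular singular point because x P_1(x) = p(x) = -2x - 1 and x^2 P_2(x) = q(x) = x^2 - 15 are polynomials, hence analytic at x = 0.
p(0) = -1,  q(0) = -15.
Indicial equation: r(r-1) + p(0) r + q(0) = 0, i.e. r^2 + (p(0) - 1) r + q(0) = 0, i.e. r^2 - 2 r - 15 = 0.
Discriminant: (-2)^2 - 4(-15) = 64, so r = (2 ± 8)/2.
Solving: r_1 = 5, r_2 = -3.

indicial: r^2 - 2 r - 15 = 0; roots r_1 = 5, r_2 = -3


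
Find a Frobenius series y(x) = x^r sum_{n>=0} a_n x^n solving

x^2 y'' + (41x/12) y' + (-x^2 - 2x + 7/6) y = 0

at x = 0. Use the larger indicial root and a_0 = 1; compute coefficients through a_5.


Write in Frobenius form y'' + (p(x)/x) y' + (q(x)/x^2) y = 0:
  p(x) = 41/12,  q(x) = -x^2 - 2x + 7/6.
Indicial equation: r(r-1) + (41/12) r + (7/6) = 0 -> roots r_1 = -2/3, r_2 = -7/4.
Take r = r_1 = -2/3. Let y(x) = x^r sum_{n>=0} a_n x^n with a_0 = 1.
Substitute y = x^r sum a_n x^n and match x^{r+n}. The recurrence is
  D(n) a_n - 2 a_{n-1} - 1 a_{n-2} = 0,  where D(n) = (r+n)(r+n-1) + (41/12)(r+n) + (7/6).
  a_n = [2 a_{n-1} + 1 a_{n-2}] / D(n).
Since the indicial polynomial factors as (r - r_1)(r - r_2), D(n) = (r_1 + n - r_1)(r_1 + n - r_2) = n(n + 13/12).
Evaluating step by step (a_0 = 1):
  n = 1: D(1) = 1(1 + 13/12) = 25/12; numerator = 2(1) = 2; a_1 = (2)/(25/12) = 24/25
  n = 2: D(2) = 2(2 + 13/12) = 37/6; numerator = 2(24/25) + 1(1) = 73/25; a_2 = (73/25)/(37/6) = 438/925
  n = 3: D(3) = 3(3 + 13/12) = 49/4; numerator = 2(438/925) + 1(24/25) = 1764/925; a_3 = (1764/925)/(49/4) = 144/925
  n = 4: D(4) = 4(4 + 13/12) = 61/3; numerator = 2(144/925) + 1(438/925) = 726/925; a_4 = (726/925)/(61/3) = 2178/56425
  n = 5: D(5) = 5(5 + 13/12) = 365/12; numerator = 2(2178/56425) + 1(144/925) = 2628/11285; a_5 = (2628/11285)/(365/12) = 432/56425

r = -2/3; a_0 = 1; a_1 = 24/25; a_2 = 438/925; a_3 = 144/925; a_4 = 2178/56425; a_5 = 432/56425


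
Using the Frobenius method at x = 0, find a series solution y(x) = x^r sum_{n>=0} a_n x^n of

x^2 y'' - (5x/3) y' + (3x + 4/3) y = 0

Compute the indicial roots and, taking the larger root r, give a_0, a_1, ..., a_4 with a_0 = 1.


Write in Frobenius form y'' + (p(x)/x) y' + (q(x)/x^2) y = 0:
  p(x) = -5/3,  q(x) = 3x + 4/3.
Indicial equation: r(r-1) + (-5/3) r + (4/3) = 0 -> roots r_1 = 2, r_2 = 2/3.
Take r = r_1 = 2. Let y(x) = x^r sum_{n>=0} a_n x^n with a_0 = 1.
Substitute y = x^r sum a_n x^n and match x^{r+n}. The recurrence is
  D(n) a_n + 3 a_{n-1} = 0,  where D(n) = (r+n)(r+n-1) + (-5/3)(r+n) + (4/3).
  a_n = -3 / D(n) * a_{n-1}.
Since the indicial polynomial factors as (r - r_1)(r - r_2), D(n) = (r_1 + n - r_1)(r_1 + n - r_2) = n(n + 4/3).
Evaluating step by step (a_0 = 1):
  n = 1: D(1) = 1(1 + 4/3) = 7/3; numerator = -3(1) = -3; a_1 = (-3)/(7/3) = -9/7
  n = 2: D(2) = 2(2 + 4/3) = 20/3; numerator = -3(-9/7) = 27/7; a_2 = (27/7)/(20/3) = 81/140
  n = 3: D(3) = 3(3 + 4/3) = 13; numerator = -3(81/140) = -243/140; a_3 = (-243/140)/(13) = -243/1820
  n = 4: D(4) = 4(4 + 4/3) = 64/3; numerator = -3(-243/1820) = 729/1820; a_4 = (729/1820)/(64/3) = 2187/116480

r = 2; a_0 = 1; a_1 = -9/7; a_2 = 81/140; a_3 = -243/1820; a_4 = 2187/116480


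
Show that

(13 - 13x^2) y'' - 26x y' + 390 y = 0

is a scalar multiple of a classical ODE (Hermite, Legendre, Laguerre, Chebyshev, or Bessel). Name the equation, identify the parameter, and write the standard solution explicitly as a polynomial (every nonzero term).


All three coefficients share the factor 13; dividing through by 13 gives  (1 - x^2) y'' - 2x y' + 30 y = 0.
This matches the Legendre equation (1 - x^2) y'' - 2x y' + n(n+1) y = 0 (note the -2x y' term) with n(n+1) = 30, so n = 5; the polynomial solution is P_5(x).
With y = sum_k a_k x^k, matching x^k gives (k+2)(k+1) a_{k+2} = [k(k+1) - n(n+1)] a_k = (k - 5)(k + 6) a_k. The right side vanishes at k = 5, so the series with the parity of 5 terminates at degree 5.
Standard normalization (P_n(1) = 1): leading coefficient (2n)!/(2^n (n!)^2) = 3628800/(32*14400) = 63/8, so a_5 = 63/8. Work downward with a_k = (k+1)(k+2) a_{k+2} / ((k - 5)(k + 6)):
  a_3 = (4)(5)(63/8) / ((3 - 5)(3 + 6)) = (315/2)/(-18) = -35/4
  a_1 = (2)(3)(-35/4) / ((1 - 5)(1 + 6)) = (-105/2)/(-28) = 15/8
Hence P_5(x) = 63 x^5/8 - 35 x^3/4 + 15 x/8.

P_5(x); series = 63 x^5/8 - 35 x^3/4 + 15 x/8


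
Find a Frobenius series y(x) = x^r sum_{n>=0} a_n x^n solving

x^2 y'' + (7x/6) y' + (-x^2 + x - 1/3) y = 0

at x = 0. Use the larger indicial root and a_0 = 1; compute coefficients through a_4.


Write in Frobenius form y'' + (p(x)/x) y' + (q(x)/x^2) y = 0:
  p(x) = 7/6,  q(x) = -x^2 + x - 1/3.
Indicial equation: r(r-1) + (7/6) r + (-1/3) = 0 -> roots r_1 = 1/2, r_2 = -2/3.
Take r = r_1 = 1/2. Let y(x) = x^r sum_{n>=0} a_n x^n with a_0 = 1.
Substitute y = x^r sum a_n x^n and match x^{r+n}. The recurrence is
  D(n) a_n + 1 a_{n-1} - 1 a_{n-2} = 0,  where D(n) = (r+n)(r+n-1) + (7/6)(r+n) + (-1/3).
  a_n = [-1 a_{n-1} + 1 a_{n-2}] / D(n).
Since the indicial polynomial factors as (r - r_1)(r - r_2), D(n) = (r_1 + n - r_1)(r_1 + n - r_2) = n(n + 7/6).
Evaluating step by step (a_0 = 1):
  n = 1: D(1) = 1(1 + 7/6) = 13/6; numerator = -1(1) = -1; a_1 = (-1)/(13/6) = -6/13
  n = 2: D(2) = 2(2 + 7/6) = 19/3; numerator = -1(-6/13) + 1(1) = 19/13; a_2 = (19/13)/(19/3) = 3/13
  n = 3: D(3) = 3(3 + 7/6) = 25/2; numerator = -1(3/13) + 1(-6/13) = -9/13; a_3 = (-9/13)/(25/2) = -18/325
  n = 4: D(4) = 4(4 + 7/6) = 62/3; numerator = -1(-18/325) + 1(3/13) = 93/325; a_4 = (93/325)/(62/3) = 9/650

r = 1/2; a_0 = 1; a_1 = -6/13; a_2 = 3/13; a_3 = -18/325; a_4 = 9/650


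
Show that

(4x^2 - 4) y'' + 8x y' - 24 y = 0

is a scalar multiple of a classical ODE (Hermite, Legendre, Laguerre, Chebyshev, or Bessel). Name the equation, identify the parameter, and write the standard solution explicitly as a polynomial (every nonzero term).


All three coefficients share the factor -4; dividing through by -4 gives  (1 - x^2) y'' - 2x y' + 6 y = 0.
This matches the Legendre equation (1 - x^2) y'' - 2x y' + n(n+1) y = 0 (note the -2x y' term) with n(n+1) = 6, so n = 2; the polynomial solution is P_2(x).
With y = sum_k a_k x^k, matching x^k gives (k+2)(k+1) a_{k+2} = [k(k+1) - n(n+1)] a_k = (k - 2)(k + 3) a_k. The right side vanishes at k = 2, so the series with the parity of 2 terminates at degree 2.
Standard normalization (P_n(1) = 1): leading coefficient (2n)!/(2^n (n!)^2) = 24/(4*4) = 3/2, so a_2 = 3/2. Work downward with a_k = (k+1)(k+2) a_{k+2} / ((k - 2)(k + 3)):
  a_0 = (1)(2)(3/2) / ((0 - 2)(0 + 3)) = 3/(-6) = -1/2
Hence P_2(x) = 3 x^2/2 - 1/2.

P_2(x); series = 3 x^2/2 - 1/2


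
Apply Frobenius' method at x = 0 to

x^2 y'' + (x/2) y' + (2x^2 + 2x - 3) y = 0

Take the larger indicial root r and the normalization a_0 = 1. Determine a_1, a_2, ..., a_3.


Write in Frobenius form y'' + (p(x)/x) y' + (q(x)/x^2) y = 0:
  p(x) = 1/2,  q(x) = 2x^2 + 2x - 3.
Indicial equation: r(r-1) + (1/2) r + (-3) = 0 -> roots r_1 = 2, r_2 = -3/2.
Take r = r_1 = 2. Let y(x) = x^r sum_{n>=0} a_n x^n with a_0 = 1.
Substitute y = x^r sum a_n x^n and match x^{r+n}. The recurrence is
  D(n) a_n + 2 a_{n-1} + 2 a_{n-2} = 0,  where D(n) = (r+n)(r+n-1) + (1/2)(r+n) + (-3).
  a_n = [-2 a_{n-1} - 2 a_{n-2}] / D(n).
Since the indicial polynomial factors as (r - r_1)(r - r_2), D(n) = (r_1 + n - r_1)(r_1 + n - r_2) = n(n + 7/2).
Evaluating step by step (a_0 = 1):
  n = 1: D(1) = 1(1 + 7/2) = 9/2; numerator = -2(1) = -2; a_1 = (-2)/(9/2) = -4/9
  n = 2: D(2) = 2(2 + 7/2) = 11; numerator = -2(-4/9) - 2(1) = -10/9; a_2 = (-10/9)/(11) = -10/99
  n = 3: D(3) = 3(3 + 7/2) = 39/2; numerator = -2(-10/99) - 2(-4/9) = 12/11; a_3 = (12/11)/(39/2) = 8/143

r = 2; a_0 = 1; a_1 = -4/9; a_2 = -10/99; a_3 = 8/143


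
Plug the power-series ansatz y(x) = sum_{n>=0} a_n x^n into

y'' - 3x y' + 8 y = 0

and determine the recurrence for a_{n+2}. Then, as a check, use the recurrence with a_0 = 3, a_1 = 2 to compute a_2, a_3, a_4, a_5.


Substitute y = sum_n a_n x^n.
y''(x) has coefficient (n+2)(n+1) a_{n+2} at x^n;
-3 x y'(x) has coefficient -3 n a_n at x^n (shift);
8 y(x) has coefficient 8 a_n at x^n.
Matching x^n: (n+2)(n+1) a_{n+2} + (-3n + 8) a_n = 0.
Thus a_{n+2} = (3n - 8) / ((n+1)(n+2)) * a_n.

Check with a_0 = 3, a_1 = 2 (apply the recurrence for n = 0, 1, 2, 3): a_0 = 3, a_1 = 2, a_2 = -12, a_3 = -5/3, a_4 = 2, a_5 = -1/12.

a_(n+2) = (3n - 8) / ((n+1)(n+2)) * a_n; check: a_0 = 3, a_1 = 2, a_2 = -12, a_3 = -5/3, a_4 = 2, a_5 = -1/12


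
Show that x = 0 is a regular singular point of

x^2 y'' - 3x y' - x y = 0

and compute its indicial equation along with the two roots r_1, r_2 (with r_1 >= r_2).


Divide by x^2 to reach normal form y'' + P_1(x) y' + P_2(x) y = 0 with P_1(x) = -3/x and P_2(x) = -1/x.
x = 0 is a singular point because the y'-coefficient -3/x has a pole at x = 0 and the y-coefficient -1/x has a pole at x = 0.
It is a regular singular point because x P_1(x) = p(x) = -3 and x^2 P_2(x) = q(x) = -x are polynomials, hence analytic at x = 0.
p(0) = -3,  q(0) = 0.
Indicial equation: r(r-1) + p(0) r + q(0) = 0, i.e. r^2 + (p(0) - 1) r + q(0) = 0, i.e. r^2 - 4 r = 0.
Discriminant: (-4)^2 - 4(0) = 16, so r = (4 ± 4)/2.
Solving: r_1 = 4, r_2 = 0.

indicial: r^2 - 4 r = 0; roots r_1 = 4, r_2 = 0


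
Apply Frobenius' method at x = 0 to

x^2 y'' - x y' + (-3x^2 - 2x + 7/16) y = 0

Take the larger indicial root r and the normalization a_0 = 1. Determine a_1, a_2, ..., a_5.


Write in Frobenius form y'' + (p(x)/x) y' + (q(x)/x^2) y = 0:
  p(x) = -1,  q(x) = -3x^2 - 2x + 7/16.
Indicial equation: r(r-1) + (-1) r + (7/16) = 0 -> roots r_1 = 7/4, r_2 = 1/4.
Take r = r_1 = 7/4. Let y(x) = x^r sum_{n>=0} a_n x^n with a_0 = 1.
Substitute y = x^r sum a_n x^n and match x^{r+n}. The recurrence is
  D(n) a_n - 2 a_{n-1} - 3 a_{n-2} = 0,  where D(n) = (r+n)(r+n-1) + (-1)(r+n) + (7/16).
  a_n = [2 a_{n-1} + 3 a_{n-2}] / D(n).
Since the indicial polynomial factors as (r - r_1)(r - r_2), D(n) = (r_1 + n - r_1)(r_1 + n - r_2) = n(n + 3/2).
Evaluating step by step (a_0 = 1):
  n = 1: D(1) = 1(1 + 3/2) = 5/2; numerator = 2(1) = 2; a_1 = (2)/(5/2) = 4/5
  n = 2: D(2) = 2(2 + 3/2) = 7; numerator = 2(4/5) + 3(1) = 23/5; a_2 = (23/5)/(7) = 23/35
  n = 3: D(3) = 3(3 + 3/2) = 27/2; numerator = 2(23/35) + 3(4/5) = 26/7; a_3 = (26/7)/(27/2) = 52/189
  n = 4: D(4) = 4(4 + 3/2) = 22; numerator = 2(52/189) + 3(23/35) = 2383/945; a_4 = (2383/945)/(22) = 2383/20790
  n = 5: D(5) = 5(5 + 3/2) = 65/2; numerator = 2(2383/20790) + 3(52/189) = 10963/10395; a_5 = (10963/10395)/(65/2) = 21926/675675

r = 7/4; a_0 = 1; a_1 = 4/5; a_2 = 23/35; a_3 = 52/189; a_4 = 2383/20790; a_5 = 21926/675675


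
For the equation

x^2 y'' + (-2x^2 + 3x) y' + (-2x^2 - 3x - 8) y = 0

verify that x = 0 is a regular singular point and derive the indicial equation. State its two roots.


Divide by x^2 to reach normal form y'' + P_1(x) y' + P_2(x) y = 0 with P_1(x) = -2 + 3/x and P_2(x) = -2 - 3/x - 8/x^2.
x = 0 is a singular point because the y'-coefficient -2 + 3/x has a pole at x = 0 and the y-coefficient -2 - 3/x - 8/x^2 has a pole at x = 0.
It is a regular singular point because x P_1(x) = p(x) = 3 - 2x and x^2 P_2(x) = q(x) = -2x^2 - 3x - 8 are polynomials, hence analytic at x = 0.
p(0) = 3,  q(0) = -8.
Indicial equation: r(r-1) + p(0) r + q(0) = 0, i.e. r^2 + (p(0) - 1) r + q(0) = 0, i.e. r^2 + 2 r - 8 = 0.
Discriminant: (2)^2 - 4(-8) = 36, so r = (-2 ± 6)/2.
Solving: r_1 = 2, r_2 = -4.

indicial: r^2 + 2 r - 8 = 0; roots r_1 = 2, r_2 = -4


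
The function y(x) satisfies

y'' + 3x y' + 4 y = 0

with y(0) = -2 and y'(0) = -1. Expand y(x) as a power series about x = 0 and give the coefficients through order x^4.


Ansatz: y(x) = sum_{n>=0} a_n x^n, so y'(x) = sum_{n>=1} n a_n x^(n-1) and y''(x) = sum_{n>=2} n(n-1) a_n x^(n-2).
Substitute into P(x) y'' + Q(x) y' + R(x) y = 0 with P(x) = 1, Q(x) = 3x, R(x) = 4, and match powers of x.
Initial conditions: a_0 = -2, a_1 = -1.
Setting the coefficient of each power of x to zero and solving order by order (substituting the coefficients already found):
  x^0: 2 a_2 + 4 a_0 = 0  ->  2 a_2 = -4 a_0 = 8  ->  a_2 = 4
  x^1: 6 a_3 + 7 a_1 = 0  ->  6 a_3 = -7 a_1 = 7  ->  a_3 = 7/6
  x^2: 12 a_4 + 10 a_2 = 0  ->  12 a_4 = -10 a_2 = -40  ->  a_4 = -10/3
Truncated series: y(x) = -2 - x + 4 x^2 + (7/6) x^3 - (10/3) x^4 + O(x^5).

a_0 = -2; a_1 = -1; a_2 = 4; a_3 = 7/6; a_4 = -10/3


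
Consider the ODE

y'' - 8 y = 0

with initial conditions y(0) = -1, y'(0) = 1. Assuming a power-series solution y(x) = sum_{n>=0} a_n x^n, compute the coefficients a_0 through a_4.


Ansatz: y(x) = sum_{n>=0} a_n x^n, so y'(x) = sum_{n>=1} n a_n x^(n-1) and y''(x) = sum_{n>=2} n(n-1) a_n x^(n-2).
Substitute into P(x) y'' + Q(x) y' + R(x) y = 0 with P(x) = 1, Q(x) = 0, R(x) = -8, and match powers of x.
Initial conditions: a_0 = -1, a_1 = 1.
Setting the coefficient of each power of x to zero and solving order by order (substituting the coefficients already found):
  x^0: 2 a_2 - 8 a_0 = 0  ->  2 a_2 = 8 a_0 = -8  ->  a_2 = -4
  x^1: 6 a_3 - 8 a_1 = 0  ->  6 a_3 = 8 a_1 = 8  ->  a_3 = 4/3
  x^2: 12 a_4 - 8 a_2 = 0  ->  12 a_4 = 8 a_2 = -32  ->  a_4 = -8/3
Truncated series: y(x) = -1 + x - 4 x^2 + (4/3) x^3 - (8/3) x^4 + O(x^5).

a_0 = -1; a_1 = 1; a_2 = -4; a_3 = 4/3; a_4 = -8/3


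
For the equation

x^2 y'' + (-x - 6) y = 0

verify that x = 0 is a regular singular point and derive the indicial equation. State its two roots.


Divide by x^2 to reach normal form y'' + P_1(x) y' + P_2(x) y = 0 with P_1(x) = 0 and P_2(x) = -1/x - 6/x^2.
x = 0 is a singular point because the y-coefficient -1/x - 6/x^2 has a pole at x = 0.
It is a regular singular point because x P_1(x) = p(x) = 0 and x^2 P_2(x) = q(x) = -x - 6 are polynomials, hence analytic at x = 0.
p(0) = 0,  q(0) = -6.
Indicial equation: r(r-1) + p(0) r + q(0) = 0, i.e. r^2 + (p(0) - 1) r + q(0) = 0, i.e. r^2 - 1 r - 6 = 0.
Discriminant: (-1)^2 - 4(-6) = 25, so r = (1 ± 5)/2.
Solving: r_1 = 3, r_2 = -2.

indicial: r^2 - 1 r - 6 = 0; roots r_1 = 3, r_2 = -2


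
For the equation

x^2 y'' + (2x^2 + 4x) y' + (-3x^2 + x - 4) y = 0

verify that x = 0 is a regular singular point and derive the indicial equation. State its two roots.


Divide by x^2 to reach normal form y'' + P_1(x) y' + P_2(x) y = 0 with P_1(x) = 2 + 4/x and P_2(x) = -3 + 1/x - 4/x^2.
x = 0 is a singular point because the y'-coefficient 2 + 4/x has a pole at x = 0 and the y-coefficient -3 + 1/x - 4/x^2 has a pole at x = 0.
It is a regular singular point because x P_1(x) = p(x) = 2x + 4 and x^2 P_2(x) = q(x) = -3x^2 + x - 4 are polynomials, hence analytic at x = 0.
p(0) = 4,  q(0) = -4.
Indicial equation: r(r-1) + p(0) r + q(0) = 0, i.e. r^2 + (p(0) - 1) r + q(0) = 0, i.e. r^2 + 3 r - 4 = 0.
Discriminant: (3)^2 - 4(-4) = 25, so r = (-3 ± 5)/2.
Solving: r_1 = 1, r_2 = -4.

indicial: r^2 + 3 r - 4 = 0; roots r_1 = 1, r_2 = -4


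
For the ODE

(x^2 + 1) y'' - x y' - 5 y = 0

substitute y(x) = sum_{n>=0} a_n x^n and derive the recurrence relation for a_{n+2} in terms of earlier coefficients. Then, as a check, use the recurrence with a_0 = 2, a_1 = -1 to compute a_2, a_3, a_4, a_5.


Substitute y = sum_n a_n x^n.
(1 + 1 x^2) y'' contributes (n+2)(n+1) a_{n+2} + n(n-1) a_n at x^n.
-x y'(x) contributes -n a_n at x^n.
-5 y(x) contributes -5 a_n at x^n.
Matching x^n: (n+2)(n+1) a_{n+2} + (n(n-1) - n - 5) a_n = 0.
Thus a_{n+2} = (-n(n-1) + n + 5) / ((n+1)(n+2)) * a_n.

Check with a_0 = 2, a_1 = -1 (apply the recurrence for n = 0, 1, 2, 3): a_0 = 2, a_1 = -1, a_2 = 5, a_3 = -1, a_4 = 25/12, a_5 = -1/10.

a_(n+2) = (-n(n-1) + n + 5) / ((n+1)(n+2)) * a_n; check: a_0 = 2, a_1 = -1, a_2 = 5, a_3 = -1, a_4 = 25/12, a_5 = -1/10


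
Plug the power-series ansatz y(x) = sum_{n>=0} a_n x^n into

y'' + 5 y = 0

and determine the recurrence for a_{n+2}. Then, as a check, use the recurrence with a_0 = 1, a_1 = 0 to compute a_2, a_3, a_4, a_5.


Substitute y = sum_n a_n x^n into y'' + (const) y = 0.
y''(x) = sum_{n>=0} (n+2)(n+1) a_{n+2} x^n.
The ODE becomes sum_n [(n+2)(n+1) a_{n+2} + 5 a_n] x^n = 0.
Setting each coefficient to zero gives the recurrence:
  (n+2)(n+1) a_{n+2} + 5 a_n = 0,
  a_{n+2} = -5 / ((n+1)(n+2)) a_n.

Check with a_0 = 1, a_1 = 0 (apply the recurrence for n = 0, 1, 2, 3): a_0 = 1, a_1 = 0, a_2 = -5/2, a_3 = 0, a_4 = 25/24, a_5 = 0.

a_{n+2} = -5/((n+1)(n+2)) * a_n; check: a_0 = 1, a_1 = 0, a_2 = -5/2, a_3 = 0, a_4 = 25/24, a_5 = 0


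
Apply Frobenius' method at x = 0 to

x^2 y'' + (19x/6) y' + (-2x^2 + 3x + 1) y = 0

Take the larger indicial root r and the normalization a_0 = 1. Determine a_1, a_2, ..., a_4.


Write in Frobenius form y'' + (p(x)/x) y' + (q(x)/x^2) y = 0:
  p(x) = 19/6,  q(x) = -2x^2 + 3x + 1.
Indicial equation: r(r-1) + (19/6) r + (1) = 0 -> roots r_1 = -2/3, r_2 = -3/2.
Take r = r_1 = -2/3. Let y(x) = x^r sum_{n>=0} a_n x^n with a_0 = 1.
Substitute y = x^r sum a_n x^n and match x^{r+n}. The recurrence is
  D(n) a_n + 3 a_{n-1} - 2 a_{n-2} = 0,  where D(n) = (r+n)(r+n-1) + (19/6)(r+n) + (1).
  a_n = [-3 a_{n-1} + 2 a_{n-2}] / D(n).
Since the indicial polynomial factors as (r - r_1)(r - r_2), D(n) = (r_1 + n - r_1)(r_1 + n - r_2) = n(n + 5/6).
Evaluating step by step (a_0 = 1):
  n = 1: D(1) = 1(1 + 5/6) = 11/6; numerator = -3(1) = -3; a_1 = (-3)/(11/6) = -18/11
  n = 2: D(2) = 2(2 + 5/6) = 17/3; numerator = -3(-18/11) + 2(1) = 76/11; a_2 = (76/11)/(17/3) = 228/187
  n = 3: D(3) = 3(3 + 5/6) = 23/2; numerator = -3(228/187) + 2(-18/11) = -1296/187; a_3 = (-1296/187)/(23/2) = -2592/4301
  n = 4: D(4) = 4(4 + 5/6) = 58/3; numerator = -3(-2592/4301) + 2(228/187) = 18264/4301; a_4 = (18264/4301)/(58/3) = 27396/124729

r = -2/3; a_0 = 1; a_1 = -18/11; a_2 = 228/187; a_3 = -2592/4301; a_4 = 27396/124729


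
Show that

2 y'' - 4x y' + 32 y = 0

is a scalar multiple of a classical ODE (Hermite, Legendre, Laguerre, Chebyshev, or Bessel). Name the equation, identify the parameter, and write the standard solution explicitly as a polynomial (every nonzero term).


All three coefficients share the factor 2; dividing through by 2 gives  y'' - 2x y' + 16 y = 0.
This matches the Hermite equation y'' - 2x y' + 2n y = 0 with 2n = 16, so n = 8; the polynomial solution is H_8(x).
With y = sum_k a_k x^k, matching x^k gives (k+2)(k+1) a_{k+2} = 2(k - n) a_k = 2(k - 8) a_k. The right side vanishes at k = 8, so the series with the parity of 8 terminates at degree 8.
Standard normalization: leading coefficient of H_n is 2^n, so a_8 = 2^8 = 256. Work downward with a_k = (k+1)(k+2) a_{k+2} / (2(k - n)):
  a_6 = (7)(8)(256) / (2(6 - 8)) = 14336/(-4) = -3584
  a_4 = (5)(6)(-3584) / (2(4 - 8)) = -107520/(-8) = 13440
  a_2 = (3)(4)(13440) / (2(2 - 8)) = 161280/(-12) = -13440
  a_0 = (1)(2)(-13440) / (2(0 - 8)) = -26880/(-16) = 1680
Hence H_8(x) = 256 x^8 - 3584 x^6 + 13440 x^4 - 13440 x^2 + 1680.

H_8(x); series = 256 x^8 - 3584 x^6 + 13440 x^4 - 13440 x^2 + 1680


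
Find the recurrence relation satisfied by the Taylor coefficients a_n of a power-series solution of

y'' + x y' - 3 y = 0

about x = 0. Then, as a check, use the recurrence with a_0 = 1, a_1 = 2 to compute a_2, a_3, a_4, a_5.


Substitute y = sum_n a_n x^n.
y''(x) has coefficient (n+2)(n+1) a_{n+2} at x^n;
x y'(x) has coefficient n a_n at x^n (shift);
-3 y(x) has coefficient -3 a_n at x^n.
Matching x^n: (n+2)(n+1) a_{n+2} + (n - 3) a_n = 0.
Thus a_{n+2} = (-n + 3) / ((n+1)(n+2)) * a_n.

Check with a_0 = 1, a_1 = 2 (apply the recurrence for n = 0, 1, 2, 3): a_0 = 1, a_1 = 2, a_2 = 3/2, a_3 = 2/3, a_4 = 1/8, a_5 = 0.

a_(n+2) = (-n + 3) / ((n+1)(n+2)) * a_n; check: a_0 = 1, a_1 = 2, a_2 = 3/2, a_3 = 2/3, a_4 = 1/8, a_5 = 0


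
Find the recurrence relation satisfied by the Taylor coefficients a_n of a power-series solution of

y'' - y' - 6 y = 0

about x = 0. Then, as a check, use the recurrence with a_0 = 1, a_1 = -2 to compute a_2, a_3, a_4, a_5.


Substitute y = sum_n a_n x^n.
y''(x) has coefficient (n+2)(n+1) a_{n+2} at x^n;
-y'(x) has coefficient -(n+1) a_{n+1} at x^n;
-6 y(x) has coefficient -6 a_n at x^n.
Matching x^n: (n+2)(n+1) a_{n+2} - (n+1) a_{n+1} - 6 a_n = 0.
Thus a_{n+2} = [(n+1) a_{n+1} + 6 a_n] / ((n+1)(n+2)).

Check with a_0 = 1, a_1 = -2 (apply the recurrence for n = 0, 1, 2, 3): a_0 = 1, a_1 = -2, a_2 = 2, a_3 = -4/3, a_4 = 2/3, a_5 = -4/15.

a_(n+2) = [(n+1) a_(n+1) + 6 a_n] / ((n+1)(n+2)); check: a_0 = 1, a_1 = -2, a_2 = 2, a_3 = -4/3, a_4 = 2/3, a_5 = -4/15


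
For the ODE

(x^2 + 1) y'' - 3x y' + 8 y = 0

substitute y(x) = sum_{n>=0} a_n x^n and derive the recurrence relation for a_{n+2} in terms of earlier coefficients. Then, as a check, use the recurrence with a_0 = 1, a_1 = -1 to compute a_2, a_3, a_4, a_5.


Substitute y = sum_n a_n x^n.
(1 + 1 x^2) y'' contributes (n+2)(n+1) a_{n+2} + n(n-1) a_n at x^n.
-3 x y'(x) contributes -3 n a_n at x^n.
8 y(x) contributes 8 a_n at x^n.
Matching x^n: (n+2)(n+1) a_{n+2} + (n(n-1) - 3 n + 8) a_n = 0.
Thus a_{n+2} = (-n(n-1) + 3 n - 8) / ((n+1)(n+2)) * a_n.

Check with a_0 = 1, a_1 = -1 (apply the recurrence for n = 0, 1, 2, 3): a_0 = 1, a_1 = -1, a_2 = -4, a_3 = 5/6, a_4 = 4/3, a_5 = -5/24.

a_(n+2) = (-n(n-1) + 3 n - 8) / ((n+1)(n+2)) * a_n; check: a_0 = 1, a_1 = -1, a_2 = -4, a_3 = 5/6, a_4 = 4/3, a_5 = -5/24


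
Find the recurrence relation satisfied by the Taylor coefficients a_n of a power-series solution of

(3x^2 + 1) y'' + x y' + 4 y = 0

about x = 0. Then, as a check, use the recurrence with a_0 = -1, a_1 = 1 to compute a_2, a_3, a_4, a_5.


Substitute y = sum_n a_n x^n.
(1 + 3 x^2) y'' contributes (n+2)(n+1) a_{n+2} + 3 n(n-1) a_n at x^n.
x y'(x) contributes n a_n at x^n.
4 y(x) contributes 4 a_n at x^n.
Matching x^n: (n+2)(n+1) a_{n+2} + (3 n(n-1) + n + 4) a_n = 0.
Thus a_{n+2} = (-3 n(n-1) - n - 4) / ((n+1)(n+2)) * a_n.

Check with a_0 = -1, a_1 = 1 (apply the recurrence for n = 0, 1, 2, 3): a_0 = -1, a_1 = 1, a_2 = 2, a_3 = -5/6, a_4 = -2, a_5 = 25/24.

a_(n+2) = (-3 n(n-1) - n - 4) / ((n+1)(n+2)) * a_n; check: a_0 = -1, a_1 = 1, a_2 = 2, a_3 = -5/6, a_4 = -2, a_5 = 25/24


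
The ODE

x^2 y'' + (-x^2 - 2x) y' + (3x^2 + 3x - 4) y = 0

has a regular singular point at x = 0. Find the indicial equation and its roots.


Divide by x^2 to reach normal form y'' + P_1(x) y' + P_2(x) y = 0 with P_1(x) = -1 - 2/x and P_2(x) = 3 + 3/x - 4/x^2.
x = 0 is a singular point because the y'-coefficient -1 - 2/x has a pole at x = 0 and the y-coefficient 3 + 3/x - 4/x^2 has a pole at x = 0.
It is a regular singular point because x P_1(x) = p(x) = -x - 2 and x^2 P_2(x) = q(x) = 3x^2 + 3x - 4 are polynomials, hence analytic at x = 0.
p(0) = -2,  q(0) = -4.
Indicial equation: r(r-1) + p(0) r + q(0) = 0, i.e. r^2 + (p(0) - 1) r + q(0) = 0, i.e. r^2 - 3 r - 4 = 0.
Discriminant: (-3)^2 - 4(-4) = 25, so r = (3 ± 5)/2.
Solving: r_1 = 4, r_2 = -1.

indicial: r^2 - 3 r - 4 = 0; roots r_1 = 4, r_2 = -1


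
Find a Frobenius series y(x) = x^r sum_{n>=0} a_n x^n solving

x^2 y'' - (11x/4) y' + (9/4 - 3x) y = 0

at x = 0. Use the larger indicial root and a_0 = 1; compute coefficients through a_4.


Write in Frobenius form y'' + (p(x)/x) y' + (q(x)/x^2) y = 0:
  p(x) = -11/4,  q(x) = 9/4 - 3x.
Indicial equation: r(r-1) + (-11/4) r + (9/4) = 0 -> roots r_1 = 3, r_2 = 3/4.
Take r = r_1 = 3. Let y(x) = x^r sum_{n>=0} a_n x^n with a_0 = 1.
Substitute y = x^r sum a_n x^n and match x^{r+n}. The recurrence is
  D(n) a_n - 3 a_{n-1} = 0,  where D(n) = (r+n)(r+n-1) + (-11/4)(r+n) + (9/4).
  a_n = 3 / D(n) * a_{n-1}.
Since the indicial polynomial factors as (r - r_1)(r - r_2), D(n) = (r_1 + n - r_1)(r_1 + n - r_2) = n(n + 9/4).
Evaluating step by step (a_0 = 1):
  n = 1: D(1) = 1(1 + 9/4) = 13/4; numerator = 3(1) = 3; a_1 = (3)/(13/4) = 12/13
  n = 2: D(2) = 2(2 + 9/4) = 17/2; numerator = 3(12/13) = 36/13; a_2 = (36/13)/(17/2) = 72/221
  n = 3: D(3) = 3(3 + 9/4) = 63/4; numerator = 3(72/221) = 216/221; a_3 = (216/221)/(63/4) = 96/1547
  n = 4: D(4) = 4(4 + 9/4) = 25; numerator = 3(96/1547) = 288/1547; a_4 = (288/1547)/(25) = 288/38675

r = 3; a_0 = 1; a_1 = 12/13; a_2 = 72/221; a_3 = 96/1547; a_4 = 288/38675


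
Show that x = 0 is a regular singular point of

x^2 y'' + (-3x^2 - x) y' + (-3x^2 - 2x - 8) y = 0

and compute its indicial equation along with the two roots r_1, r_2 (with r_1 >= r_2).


Divide by x^2 to reach normal form y'' + P_1(x) y' + P_2(x) y = 0 with P_1(x) = -3 - 1/x and P_2(x) = -3 - 2/x - 8/x^2.
x = 0 is a singular point because the y'-coefficient -3 - 1/x has a pole at x = 0 and the y-coefficient -3 - 2/x - 8/x^2 has a pole at x = 0.
It is a regular singular point because x P_1(x) = p(x) = -3x - 1 and x^2 P_2(x) = q(x) = -3x^2 - 2x - 8 are polynomials, hence analytic at x = 0.
p(0) = -1,  q(0) = -8.
Indicial equation: r(r-1) + p(0) r + q(0) = 0, i.e. r^2 + (p(0) - 1) r + q(0) = 0, i.e. r^2 - 2 r - 8 = 0.
Discriminant: (-2)^2 - 4(-8) = 36, so r = (2 ± 6)/2.
Solving: r_1 = 4, r_2 = -2.

indicial: r^2 - 2 r - 8 = 0; roots r_1 = 4, r_2 = -2


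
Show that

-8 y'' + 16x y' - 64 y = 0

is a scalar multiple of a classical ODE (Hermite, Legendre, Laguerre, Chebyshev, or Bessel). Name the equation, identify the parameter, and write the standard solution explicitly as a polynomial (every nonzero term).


All three coefficients share the factor -8; dividing through by -8 gives  y'' - 2x y' + 8 y = 0.
This matches the Hermite equation y'' - 2x y' + 2n y = 0 with 2n = 8, so n = 4; the polynomial solution is H_4(x).
With y = sum_k a_k x^k, matching x^k gives (k+2)(k+1) a_{k+2} = 2(k - n) a_k = 2(k - 4) a_k. The right side vanishes at k = 4, so the series with the parity of 4 terminates at degree 4.
Standard normalization: leading coefficient of H_n is 2^n, so a_4 = 2^4 = 16. Work downward with a_k = (k+1)(k+2) a_{k+2} / (2(k - n)):
  a_2 = (3)(4)(16) / (2(2 - 4)) = 192/(-4) = -48
  a_0 = (1)(2)(-48) / (2(0 - 4)) = -96/(-8) = 12
Hence H_4(x) = 16 x^4 - 48 x^2 + 12.

H_4(x); series = 16 x^4 - 48 x^2 + 12


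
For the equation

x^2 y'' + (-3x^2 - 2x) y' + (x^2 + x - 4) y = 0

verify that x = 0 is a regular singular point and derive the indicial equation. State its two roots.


Divide by x^2 to reach normal form y'' + P_1(x) y' + P_2(x) y = 0 with P_1(x) = -3 - 2/x and P_2(x) = 1 + 1/x - 4/x^2.
x = 0 is a singular point because the y'-coefficient -3 - 2/x has a pole at x = 0 and the y-coefficient 1 + 1/x - 4/x^2 has a pole at x = 0.
It is a regular singular point because x P_1(x) = p(x) = -3x - 2 and x^2 P_2(x) = q(x) = x^2 + x - 4 are polynomials, hence analytic at x = 0.
p(0) = -2,  q(0) = -4.
Indicial equation: r(r-1) + p(0) r + q(0) = 0, i.e. r^2 + (p(0) - 1) r + q(0) = 0, i.e. r^2 - 3 r - 4 = 0.
Discriminant: (-3)^2 - 4(-4) = 25, so r = (3 ± 5)/2.
Solving: r_1 = 4, r_2 = -1.

indicial: r^2 - 3 r - 4 = 0; roots r_1 = 4, r_2 = -1


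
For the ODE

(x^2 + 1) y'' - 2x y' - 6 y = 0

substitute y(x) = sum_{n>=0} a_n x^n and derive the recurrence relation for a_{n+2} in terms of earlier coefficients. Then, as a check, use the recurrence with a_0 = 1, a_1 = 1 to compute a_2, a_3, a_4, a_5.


Substitute y = sum_n a_n x^n.
(1 + 1 x^2) y'' contributes (n+2)(n+1) a_{n+2} + n(n-1) a_n at x^n.
-2 x y'(x) contributes -2 n a_n at x^n.
-6 y(x) contributes -6 a_n at x^n.
Matching x^n: (n+2)(n+1) a_{n+2} + (n(n-1) - 2 n - 6) a_n = 0.
Thus a_{n+2} = (-n(n-1) + 2 n + 6) / ((n+1)(n+2)) * a_n.

Check with a_0 = 1, a_1 = 1 (apply the recurrence for n = 0, 1, 2, 3): a_0 = 1, a_1 = 1, a_2 = 3, a_3 = 4/3, a_4 = 2, a_5 = 2/5.

a_(n+2) = (-n(n-1) + 2 n + 6) / ((n+1)(n+2)) * a_n; check: a_0 = 1, a_1 = 1, a_2 = 3, a_3 = 4/3, a_4 = 2, a_5 = 2/5


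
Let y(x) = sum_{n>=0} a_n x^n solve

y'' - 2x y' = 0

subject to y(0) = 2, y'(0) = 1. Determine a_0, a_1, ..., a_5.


Ansatz: y(x) = sum_{n>=0} a_n x^n, so y'(x) = sum_{n>=1} n a_n x^(n-1) and y''(x) = sum_{n>=2} n(n-1) a_n x^(n-2).
Substitute into P(x) y'' + Q(x) y' + R(x) y = 0 with P(x) = 1, Q(x) = -2x, R(x) = 0, and match powers of x.
Initial conditions: a_0 = 2, a_1 = 1.
Setting the coefficient of each power of x to zero and solving order by order (substituting the coefficients already found):
  x^0: 2 a_2 = 0  ->  a_2 = 0
  x^1: 6 a_3 - 2 a_1 = 0  ->  6 a_3 = 2 a_1 = 2  ->  a_3 = 1/3
  x^2: 12 a_4 - 4 a_2 = 0  ->  12 a_4 = 4 a_2 = 0  ->  a_4 = 0
  x^3: 20 a_5 - 6 a_3 = 0  ->  20 a_5 = 6 a_3 = 2  ->  a_5 = 1/10
Truncated series: y(x) = 2 + x + (1/3) x^3 + (1/10) x^5 + O(x^6).

a_0 = 2; a_1 = 1; a_2 = 0; a_3 = 1/3; a_4 = 0; a_5 = 1/10


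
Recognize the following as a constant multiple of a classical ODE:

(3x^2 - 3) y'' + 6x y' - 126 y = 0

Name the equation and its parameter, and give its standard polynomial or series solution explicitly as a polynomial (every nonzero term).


All three coefficients share the factor -3; dividing through by -3 gives  (1 - x^2) y'' - 2x y' + 42 y = 0.
This matches the Legendre equation (1 - x^2) y'' - 2x y' + n(n+1) y = 0 (note the -2x y' term) with n(n+1) = 42, so n = 6; the polynomial solution is P_6(x).
With y = sum_k a_k x^k, matching x^k gives (k+2)(k+1) a_{k+2} = [k(k+1) - n(n+1)] a_k = (k - 6)(k + 7) a_k. The right side vanishes at k = 6, so the series with the parity of 6 terminates at degree 6.
Standard normalization (P_n(1) = 1): leading coefficient (2n)!/(2^n (n!)^2) = 479001600/(64*518400) = 231/16, so a_6 = 231/16. Work downward with a_k = (k+1)(k+2) a_{k+2} / ((k - 6)(k + 7)):
  a_4 = (5)(6)(231/16) / ((4 - 6)(4 + 7)) = (3465/8)/(-22) = -315/16
  a_2 = (3)(4)(-315/16) / ((2 - 6)(2 + 7)) = (-945/4)/(-36) = 105/16
  a_0 = (1)(2)(105/16) / ((0 - 6)(0 + 7)) = (105/8)/(-42) = -5/16
Hence P_6(x) = 231 x^6/16 - 315 x^4/16 + 105 x^2/16 - 5/16.

P_6(x); series = 231 x^6/16 - 315 x^4/16 + 105 x^2/16 - 5/16
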